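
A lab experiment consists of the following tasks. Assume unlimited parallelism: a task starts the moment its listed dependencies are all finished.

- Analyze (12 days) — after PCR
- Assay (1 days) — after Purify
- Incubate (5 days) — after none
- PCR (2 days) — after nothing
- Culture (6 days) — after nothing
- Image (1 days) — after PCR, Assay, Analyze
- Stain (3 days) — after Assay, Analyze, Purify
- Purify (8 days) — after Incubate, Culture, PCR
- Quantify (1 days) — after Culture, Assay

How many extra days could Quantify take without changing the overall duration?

Critical path: Culture→Purify→Assay→Stain = 6+8+1+3 = 18, so the finish is 18 days.
The longest chain containing Quantify totals 16 days.
Slack of Quantify = 17 − 15 = 2 days.

2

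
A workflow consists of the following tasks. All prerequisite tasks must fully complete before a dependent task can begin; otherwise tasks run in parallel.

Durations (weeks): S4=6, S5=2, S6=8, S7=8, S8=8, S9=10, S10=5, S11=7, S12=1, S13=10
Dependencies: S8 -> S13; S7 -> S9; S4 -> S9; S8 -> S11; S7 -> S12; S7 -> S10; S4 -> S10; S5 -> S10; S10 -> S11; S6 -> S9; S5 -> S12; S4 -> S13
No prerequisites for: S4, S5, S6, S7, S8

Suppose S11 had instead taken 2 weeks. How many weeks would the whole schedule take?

Baseline: S7→S10→S11 = 8+5+7 = 20 → 20 weeks.
Since S11 is critical, the -5 change carries straight to that chain (now 15 weeks).
The binding chain switches to S6→S9 = 8+10 = 18; finish 18 weeks.

18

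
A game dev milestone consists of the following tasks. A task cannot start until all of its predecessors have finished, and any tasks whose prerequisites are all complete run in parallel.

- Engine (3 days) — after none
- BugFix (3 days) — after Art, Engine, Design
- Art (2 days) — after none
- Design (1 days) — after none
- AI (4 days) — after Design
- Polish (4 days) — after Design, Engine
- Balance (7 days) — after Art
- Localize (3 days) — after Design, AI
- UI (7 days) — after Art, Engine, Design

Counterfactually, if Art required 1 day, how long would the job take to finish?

The binding path is Engine→UI = 3+7 = 10; finish at 10 days.
Art has 1 day of float (longest path through it is 9).
No other chain overtakes it, so the finish is 10 days.

10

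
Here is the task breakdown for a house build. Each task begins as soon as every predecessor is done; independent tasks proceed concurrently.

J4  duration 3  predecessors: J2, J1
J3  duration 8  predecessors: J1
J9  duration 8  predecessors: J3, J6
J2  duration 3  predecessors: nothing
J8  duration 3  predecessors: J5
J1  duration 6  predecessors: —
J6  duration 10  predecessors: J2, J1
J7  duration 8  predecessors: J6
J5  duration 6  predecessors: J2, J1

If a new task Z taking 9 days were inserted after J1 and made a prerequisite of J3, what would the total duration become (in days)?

31

Originally the project takes 24 days.
With Z inserted, J3 now waits for max(J1, Z).
New critical path: J1→Z→J3→J9 = 6+9+8+8 = 31 ⇒ 31 days.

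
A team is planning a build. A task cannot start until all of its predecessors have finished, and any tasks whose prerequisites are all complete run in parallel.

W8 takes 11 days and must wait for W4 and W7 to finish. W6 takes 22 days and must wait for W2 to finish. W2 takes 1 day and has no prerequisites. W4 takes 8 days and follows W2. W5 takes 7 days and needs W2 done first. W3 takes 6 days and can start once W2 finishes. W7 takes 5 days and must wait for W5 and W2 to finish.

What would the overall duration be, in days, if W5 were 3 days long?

Actual critical path: W2→W5→W7→W8 = 1+7+5+11 = 24 ⇒ 24 days.
Since W5 is critical, the -4 change carries straight to that chain (now 20 days).
Now W2→W6 = 1+22 = 23 is longest, so the finish becomes 23 days.

23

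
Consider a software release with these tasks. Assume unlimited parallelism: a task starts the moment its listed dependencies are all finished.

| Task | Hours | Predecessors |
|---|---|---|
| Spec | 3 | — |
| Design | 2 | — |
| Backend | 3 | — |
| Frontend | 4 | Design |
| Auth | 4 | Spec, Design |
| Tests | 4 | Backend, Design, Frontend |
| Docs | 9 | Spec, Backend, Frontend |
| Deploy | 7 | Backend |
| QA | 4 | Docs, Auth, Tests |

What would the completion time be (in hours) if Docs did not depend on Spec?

19

Original critical path: Design→Frontend→Docs→QA = 2+4+9+4 = 19 ⇒ 19 hours.
Dropping Spec→Docs doesn't change Docs's earliest start (6); another predecessor still binds.
After: Design→Frontend→Docs→QA = 2+4+9+4 = 19 → 19 hours.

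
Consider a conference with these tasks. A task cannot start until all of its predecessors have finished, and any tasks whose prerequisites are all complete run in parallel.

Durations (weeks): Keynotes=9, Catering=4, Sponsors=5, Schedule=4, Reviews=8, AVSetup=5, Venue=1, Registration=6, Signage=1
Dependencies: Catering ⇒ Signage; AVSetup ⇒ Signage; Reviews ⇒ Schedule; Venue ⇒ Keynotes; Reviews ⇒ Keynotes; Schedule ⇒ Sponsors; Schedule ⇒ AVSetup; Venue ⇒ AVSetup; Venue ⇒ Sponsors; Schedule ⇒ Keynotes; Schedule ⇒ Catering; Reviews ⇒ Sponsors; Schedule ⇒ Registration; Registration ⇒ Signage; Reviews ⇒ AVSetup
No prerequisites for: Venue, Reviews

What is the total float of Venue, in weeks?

Critical path: Reviews→Schedule→Keynotes = 8+4+9 = 21, so the finish is 21 weeks.
Venue finishes as early as 1 and must finish by 12.
Slack of Venue = 11 − 0 = 11 weeks.

11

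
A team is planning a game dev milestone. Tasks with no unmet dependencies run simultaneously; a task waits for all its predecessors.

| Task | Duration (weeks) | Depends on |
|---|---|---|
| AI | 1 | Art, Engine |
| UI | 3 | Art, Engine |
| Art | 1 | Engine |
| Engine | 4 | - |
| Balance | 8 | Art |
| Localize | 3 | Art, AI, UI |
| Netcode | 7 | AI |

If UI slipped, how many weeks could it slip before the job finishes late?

2

The longest chain is Engine→Art→AI→Netcode = 4+1+1+7 = 13; overall finish 13 weeks.
The longest chain containing UI totals 11 weeks.
Float = 13 − 11 = 2.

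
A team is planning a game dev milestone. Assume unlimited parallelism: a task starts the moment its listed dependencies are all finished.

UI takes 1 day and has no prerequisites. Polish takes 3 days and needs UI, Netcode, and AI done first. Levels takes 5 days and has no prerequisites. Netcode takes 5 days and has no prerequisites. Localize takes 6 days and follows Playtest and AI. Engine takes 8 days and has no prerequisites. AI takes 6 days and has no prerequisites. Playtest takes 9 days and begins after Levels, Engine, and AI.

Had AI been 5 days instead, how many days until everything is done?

Critical path before the change: Engine→Playtest→Localize = 8+9+6 = 23 giving 23 days.
The longest path through AI is only 21 days, so AI has float 2.
That remains the longest chain; total 23 days.

23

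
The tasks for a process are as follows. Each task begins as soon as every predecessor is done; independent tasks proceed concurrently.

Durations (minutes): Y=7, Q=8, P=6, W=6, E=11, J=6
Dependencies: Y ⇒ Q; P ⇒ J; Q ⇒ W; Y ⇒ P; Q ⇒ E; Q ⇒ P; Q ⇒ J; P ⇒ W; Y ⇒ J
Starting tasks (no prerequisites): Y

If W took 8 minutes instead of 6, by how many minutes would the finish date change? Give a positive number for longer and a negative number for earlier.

As given, the longest chain is Y→Q→P→W = 7+8+6+6 = 27, so the finish is 27 minutes.
W lies on that path, so at 8 minutes the path becomes 29 minutes.
That remains the longest chain; total 29 minutes.
Change in finish: 29 − 27 = +2 minutes.

2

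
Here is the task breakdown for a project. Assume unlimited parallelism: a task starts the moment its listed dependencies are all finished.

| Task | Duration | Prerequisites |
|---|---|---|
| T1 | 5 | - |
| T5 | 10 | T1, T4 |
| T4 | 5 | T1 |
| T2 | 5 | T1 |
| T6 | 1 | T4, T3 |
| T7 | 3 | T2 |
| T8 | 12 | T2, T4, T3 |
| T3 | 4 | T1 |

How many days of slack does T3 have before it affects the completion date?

T1→T2→T8 = 5+5+12 = 22 sets the makespan at 22 days.
T3 finishes as early as 9 and must finish by 10.
So T3 can slip 10 − 9 = 1 day.

1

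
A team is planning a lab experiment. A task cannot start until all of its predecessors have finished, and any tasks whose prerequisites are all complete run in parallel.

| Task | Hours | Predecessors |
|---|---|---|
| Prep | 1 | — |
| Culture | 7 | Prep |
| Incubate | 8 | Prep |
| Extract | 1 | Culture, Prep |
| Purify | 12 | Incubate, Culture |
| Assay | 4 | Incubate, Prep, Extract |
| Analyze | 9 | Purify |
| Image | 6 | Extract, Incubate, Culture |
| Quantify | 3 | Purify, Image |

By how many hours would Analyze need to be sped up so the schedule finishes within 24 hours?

Current finish: 30 hours; target: 24.
Analyze is on every critical path, so each hour cut from Analyze cuts the finish by one (this holds down to a finish of 24).
Need 30 − 24 = 6 hours off Analyze → Analyze becomes 3 hours, finish becomes 24.

6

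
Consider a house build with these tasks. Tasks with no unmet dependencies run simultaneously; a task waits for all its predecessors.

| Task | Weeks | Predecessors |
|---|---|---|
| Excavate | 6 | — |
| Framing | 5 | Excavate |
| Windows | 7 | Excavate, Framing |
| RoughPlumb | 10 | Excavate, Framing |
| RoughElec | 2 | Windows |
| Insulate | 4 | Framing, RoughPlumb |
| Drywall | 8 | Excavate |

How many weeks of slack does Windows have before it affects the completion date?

Excavate→Framing→RoughPlumb→Insulate = 6+5+10+4 = 25 sets the makespan at 25 weeks.
The longest chain containing Windows totals 20 weeks.
So Windows can slip 23 − 18 = 5 weeks.

5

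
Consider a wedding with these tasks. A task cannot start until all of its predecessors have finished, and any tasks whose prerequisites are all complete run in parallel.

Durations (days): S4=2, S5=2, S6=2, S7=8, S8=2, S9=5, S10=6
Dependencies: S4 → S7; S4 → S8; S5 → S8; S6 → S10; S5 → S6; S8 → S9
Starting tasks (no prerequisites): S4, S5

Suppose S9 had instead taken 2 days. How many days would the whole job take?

The binding path is S4→S7 = 2+8 = 10; finish at 10 days.
S9 is off the critical path — its longest chain is 9 days, giving 1 of slack.
That remains the longest chain; total 10 days.

10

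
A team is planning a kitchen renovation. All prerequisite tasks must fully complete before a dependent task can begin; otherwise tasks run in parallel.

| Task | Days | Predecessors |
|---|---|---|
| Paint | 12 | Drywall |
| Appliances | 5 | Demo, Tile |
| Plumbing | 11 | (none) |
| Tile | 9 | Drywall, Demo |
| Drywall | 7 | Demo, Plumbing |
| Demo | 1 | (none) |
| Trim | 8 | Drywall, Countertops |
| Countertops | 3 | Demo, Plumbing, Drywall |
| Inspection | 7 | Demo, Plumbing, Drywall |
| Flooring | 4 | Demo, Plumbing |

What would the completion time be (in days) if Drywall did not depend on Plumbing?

22

With the dependency in place, Plumbing→Drywall→Tile→Appliances = 11+7+9+5 = 32 sets the finish at 32 days.
Without Plumbing→Drywall, Drywall's earliest start moves from 11 to 1.
After: Demo→Drywall→Tile→Appliances = 1+7+9+5 = 22 → 22 days.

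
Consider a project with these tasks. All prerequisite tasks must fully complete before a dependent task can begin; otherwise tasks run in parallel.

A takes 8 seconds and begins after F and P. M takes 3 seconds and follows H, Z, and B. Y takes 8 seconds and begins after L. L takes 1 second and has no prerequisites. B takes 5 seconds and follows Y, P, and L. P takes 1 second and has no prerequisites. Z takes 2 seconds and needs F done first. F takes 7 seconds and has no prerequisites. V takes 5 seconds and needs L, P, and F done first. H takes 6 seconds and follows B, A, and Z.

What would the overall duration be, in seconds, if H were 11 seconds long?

29

Critical path before the change: F→A→H→M = 7+8+6+3 = 24 giving 24 seconds.
H lies on that path, so at 11 seconds the path becomes 29 seconds.
The critical path is still F→A→H→M; finish is now 29 seconds.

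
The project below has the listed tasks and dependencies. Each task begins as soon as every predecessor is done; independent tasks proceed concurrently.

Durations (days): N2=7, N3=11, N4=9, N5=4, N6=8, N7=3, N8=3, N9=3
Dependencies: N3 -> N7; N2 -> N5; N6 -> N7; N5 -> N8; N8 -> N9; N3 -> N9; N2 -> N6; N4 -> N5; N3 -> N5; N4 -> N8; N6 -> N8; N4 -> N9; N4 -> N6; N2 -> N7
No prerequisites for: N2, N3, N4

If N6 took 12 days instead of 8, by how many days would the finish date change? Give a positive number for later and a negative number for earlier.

As given, the longest chain is N4→N6→N8→N9 = 9+8+3+3 = 23, so the finish is 23 days.
Since N6 is critical, the +4 change carries straight to that chain (now 27 days).
That remains the longest chain; total 27 days.
Change in finish: 27 − 23 = +4 days.

4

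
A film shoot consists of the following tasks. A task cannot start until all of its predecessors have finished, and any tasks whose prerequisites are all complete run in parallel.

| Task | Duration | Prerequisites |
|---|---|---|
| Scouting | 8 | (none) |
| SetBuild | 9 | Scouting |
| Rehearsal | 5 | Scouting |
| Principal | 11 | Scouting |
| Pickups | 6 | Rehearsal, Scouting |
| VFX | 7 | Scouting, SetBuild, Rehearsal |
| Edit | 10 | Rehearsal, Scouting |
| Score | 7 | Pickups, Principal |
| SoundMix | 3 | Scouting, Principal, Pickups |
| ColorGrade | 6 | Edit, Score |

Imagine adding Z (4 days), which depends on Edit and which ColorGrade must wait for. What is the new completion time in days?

33

Originally the film shoot takes 32 days.
With Z inserted, ColorGrade now waits for max(Edit, Score, Z).
New critical path: Scouting→Rehearsal→Edit→Z→ColorGrade = 8+5+10+4+6 = 33 ⇒ 33 days.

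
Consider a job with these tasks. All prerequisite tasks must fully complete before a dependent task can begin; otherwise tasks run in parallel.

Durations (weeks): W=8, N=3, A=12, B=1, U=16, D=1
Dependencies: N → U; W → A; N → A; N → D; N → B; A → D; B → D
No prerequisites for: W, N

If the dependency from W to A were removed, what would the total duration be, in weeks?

With the dependency in place, W→A→D = 8+12+1 = 21 sets the finish at 21 weeks.
Without W→A, A's earliest start moves from 8 to 3.
The longest chain is now N→U = 3+16 = 19, so the schedule takes 19 weeks.

19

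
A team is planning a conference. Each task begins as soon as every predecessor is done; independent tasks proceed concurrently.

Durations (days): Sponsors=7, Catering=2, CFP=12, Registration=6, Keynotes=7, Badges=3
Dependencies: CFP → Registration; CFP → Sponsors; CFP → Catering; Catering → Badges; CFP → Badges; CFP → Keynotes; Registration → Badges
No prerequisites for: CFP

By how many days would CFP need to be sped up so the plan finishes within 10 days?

Current finish: 21 days; target: 10.
CFP is on every critical path, so each day cut from CFP cuts the finish by one (this holds down to a finish of 10).
Need 21 − 10 = 11 days off CFP → CFP becomes 1 day, finish becomes 10.

11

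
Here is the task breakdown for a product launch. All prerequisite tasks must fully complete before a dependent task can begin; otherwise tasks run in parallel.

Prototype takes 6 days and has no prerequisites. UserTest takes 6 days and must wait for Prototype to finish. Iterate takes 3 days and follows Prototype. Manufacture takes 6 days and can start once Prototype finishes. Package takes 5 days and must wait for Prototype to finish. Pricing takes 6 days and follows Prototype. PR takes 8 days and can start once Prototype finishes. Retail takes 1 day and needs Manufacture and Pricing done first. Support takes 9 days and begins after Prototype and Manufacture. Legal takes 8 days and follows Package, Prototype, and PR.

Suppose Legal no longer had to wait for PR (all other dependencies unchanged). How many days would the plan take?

Original critical path: Prototype→PR→Legal = 6+8+8 = 22 ⇒ 22 days.
Without PR→Legal, Legal's earliest start moves from 14 to 11.
After: Prototype→Manufacture→Support = 6+6+9 = 21 → 21 days.

21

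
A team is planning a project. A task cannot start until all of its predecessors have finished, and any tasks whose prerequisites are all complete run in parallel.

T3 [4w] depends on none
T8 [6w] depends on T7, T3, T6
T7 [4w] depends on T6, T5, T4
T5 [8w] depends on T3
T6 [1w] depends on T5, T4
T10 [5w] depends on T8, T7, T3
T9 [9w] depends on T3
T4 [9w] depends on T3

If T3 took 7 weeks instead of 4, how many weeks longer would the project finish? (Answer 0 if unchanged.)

3

The binding path is T3→T4→T6→T7→T8→T10 = 4+9+1+4+6+5 = 29; finish at 29 weeks.
T3 is on the critical path; changing it to 7 makes that path 32 weeks.
No other chain overtakes it, so the finish is 32 weeks.
Change in finish: 32 − 29 = +3 weeks.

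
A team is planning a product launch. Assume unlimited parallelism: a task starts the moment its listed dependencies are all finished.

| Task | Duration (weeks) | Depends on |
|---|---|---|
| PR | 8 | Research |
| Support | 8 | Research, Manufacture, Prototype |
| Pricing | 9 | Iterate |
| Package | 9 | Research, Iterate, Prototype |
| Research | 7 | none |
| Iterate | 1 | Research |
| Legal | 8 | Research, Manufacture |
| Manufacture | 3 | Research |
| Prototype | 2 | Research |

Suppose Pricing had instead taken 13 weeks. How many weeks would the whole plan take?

Baseline: Research→Prototype→Package = 7+2+9 = 18 → 18 weeks.
Pricing is off the critical path — its longest chain is 17 weeks, giving 1 of slack.
New critical path: Research→Iterate→Pricing = 7+1+13 = 21 ⇒ 21 weeks.

21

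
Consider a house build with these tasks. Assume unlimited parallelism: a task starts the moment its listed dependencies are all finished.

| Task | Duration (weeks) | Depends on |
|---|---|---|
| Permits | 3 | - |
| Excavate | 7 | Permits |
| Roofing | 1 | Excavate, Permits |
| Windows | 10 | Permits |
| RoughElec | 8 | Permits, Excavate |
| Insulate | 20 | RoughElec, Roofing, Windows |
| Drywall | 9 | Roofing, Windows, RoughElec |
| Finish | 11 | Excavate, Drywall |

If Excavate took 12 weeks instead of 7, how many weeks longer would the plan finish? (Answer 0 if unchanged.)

5

The binding path is Permits→Excavate→RoughElec→Insulate = 3+7+8+20 = 38; finish at 38 weeks.
Excavate is on the critical path; changing it to 12 makes that path 43 weeks.
No other chain overtakes it, so the finish is 43 weeks.
Change in finish: 43 − 38 = +5 weeks.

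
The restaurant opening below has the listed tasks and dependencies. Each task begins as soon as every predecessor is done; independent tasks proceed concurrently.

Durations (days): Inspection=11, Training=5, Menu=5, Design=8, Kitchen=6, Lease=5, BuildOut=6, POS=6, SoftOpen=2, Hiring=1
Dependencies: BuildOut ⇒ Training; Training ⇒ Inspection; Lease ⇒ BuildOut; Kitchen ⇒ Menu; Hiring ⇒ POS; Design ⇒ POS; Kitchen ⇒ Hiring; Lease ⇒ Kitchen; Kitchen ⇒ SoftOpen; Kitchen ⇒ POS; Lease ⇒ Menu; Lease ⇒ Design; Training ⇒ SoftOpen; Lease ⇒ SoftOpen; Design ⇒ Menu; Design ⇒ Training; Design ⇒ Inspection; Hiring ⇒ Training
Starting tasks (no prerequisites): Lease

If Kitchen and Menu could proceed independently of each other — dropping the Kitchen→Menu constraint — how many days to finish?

29

Original critical path: Lease→Design→Training→Inspection = 5+8+5+11 = 29 ⇒ 29 days.
Dropping Kitchen→Menu doesn't change Menu's earliest start (13); another predecessor still binds.
New critical path: Lease→Design→Training→Inspection = 5+8+5+11 = 29 ⇒ 29 days.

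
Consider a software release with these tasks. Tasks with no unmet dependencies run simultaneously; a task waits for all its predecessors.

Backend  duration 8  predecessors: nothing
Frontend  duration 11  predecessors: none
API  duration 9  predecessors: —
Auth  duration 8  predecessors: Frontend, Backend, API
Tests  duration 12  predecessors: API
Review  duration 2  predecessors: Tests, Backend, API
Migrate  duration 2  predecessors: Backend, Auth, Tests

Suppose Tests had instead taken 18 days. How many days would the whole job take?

Baseline: API→Tests→Review = 9+12+2 = 23 → 23 days.
Since Tests is critical, the +6 change carries straight to that chain (now 29 days).
No other chain overtakes it, so the finish is 29 days.

29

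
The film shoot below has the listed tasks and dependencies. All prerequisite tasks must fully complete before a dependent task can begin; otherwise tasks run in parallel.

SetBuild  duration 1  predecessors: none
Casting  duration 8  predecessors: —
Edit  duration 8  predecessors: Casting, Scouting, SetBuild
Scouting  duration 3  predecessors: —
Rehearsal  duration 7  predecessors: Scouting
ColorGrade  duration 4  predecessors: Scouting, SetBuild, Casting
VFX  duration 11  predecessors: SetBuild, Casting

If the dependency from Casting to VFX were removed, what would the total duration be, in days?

16

Original critical path: Casting→VFX = 8+11 = 19 ⇒ 19 days.
Without Casting→VFX, VFX's earliest start moves from 8 to 1.
New critical path: Casting→Edit = 8+8 = 16 ⇒ 16 days.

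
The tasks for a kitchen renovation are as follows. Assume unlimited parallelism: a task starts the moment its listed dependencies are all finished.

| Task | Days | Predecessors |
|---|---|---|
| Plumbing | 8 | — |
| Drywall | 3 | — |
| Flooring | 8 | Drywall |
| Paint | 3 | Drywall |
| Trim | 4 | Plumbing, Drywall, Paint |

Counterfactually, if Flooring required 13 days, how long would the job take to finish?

16

As given, the longest chain is Plumbing→Trim = 8+4 = 12, so the finish is 12 days.
Flooring is off the critical path — its longest chain is 11 days, giving 1 of slack.
New critical path: Drywall→Flooring = 3+13 = 16 ⇒ 16 days.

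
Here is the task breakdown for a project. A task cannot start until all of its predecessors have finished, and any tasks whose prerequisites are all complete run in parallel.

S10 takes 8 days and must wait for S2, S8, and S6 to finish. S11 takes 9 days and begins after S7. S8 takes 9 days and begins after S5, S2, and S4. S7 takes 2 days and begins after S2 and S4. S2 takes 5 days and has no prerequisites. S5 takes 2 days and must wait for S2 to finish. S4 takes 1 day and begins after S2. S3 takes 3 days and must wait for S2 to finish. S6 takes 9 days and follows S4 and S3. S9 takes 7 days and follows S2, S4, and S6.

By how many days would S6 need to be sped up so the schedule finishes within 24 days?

Current finish: 25 days; target: 24.
S6 is on every critical path, so each day cut from S6 cuts the finish by one (this holds down to a finish of 24).
Need 25 − 24 = 1 day off S6 → S6 becomes 8 days, finish becomes 24.

1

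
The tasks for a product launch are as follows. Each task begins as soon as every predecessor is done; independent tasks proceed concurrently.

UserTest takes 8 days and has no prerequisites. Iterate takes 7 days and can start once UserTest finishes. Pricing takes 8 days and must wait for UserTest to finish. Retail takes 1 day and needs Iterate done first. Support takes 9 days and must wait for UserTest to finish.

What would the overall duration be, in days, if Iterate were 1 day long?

17

As given, the longest chain is UserTest→Support = 8+9 = 17, so the finish is 17 days.
The longest path through Iterate is only 16 days, so Iterate has float 1.
The critical path is still UserTest→Support; finish is now 17 days.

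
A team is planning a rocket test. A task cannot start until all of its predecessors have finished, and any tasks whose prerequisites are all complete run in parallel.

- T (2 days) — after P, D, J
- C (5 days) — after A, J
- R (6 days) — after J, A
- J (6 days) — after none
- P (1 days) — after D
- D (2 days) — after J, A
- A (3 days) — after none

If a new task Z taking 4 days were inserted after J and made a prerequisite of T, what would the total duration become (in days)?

12

Originally the rocket test takes 12 days.
With Z inserted, T now waits for max(P, D, J, Z).
New critical path: J→Z→T = 6+4+2 = 12 ⇒ 12 days.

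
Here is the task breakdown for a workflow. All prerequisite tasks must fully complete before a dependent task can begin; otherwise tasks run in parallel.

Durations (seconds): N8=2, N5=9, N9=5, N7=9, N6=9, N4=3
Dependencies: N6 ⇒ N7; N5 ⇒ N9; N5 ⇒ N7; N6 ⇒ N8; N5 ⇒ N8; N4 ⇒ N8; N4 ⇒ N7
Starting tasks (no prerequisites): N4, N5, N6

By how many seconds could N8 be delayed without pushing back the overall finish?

7

N5→N7 = 9+9 = 18 sets the makespan at 18 seconds.
N8 finishes as early as 11 and must finish by 18.
Slack of N8 = 16 − 9 = 7 seconds.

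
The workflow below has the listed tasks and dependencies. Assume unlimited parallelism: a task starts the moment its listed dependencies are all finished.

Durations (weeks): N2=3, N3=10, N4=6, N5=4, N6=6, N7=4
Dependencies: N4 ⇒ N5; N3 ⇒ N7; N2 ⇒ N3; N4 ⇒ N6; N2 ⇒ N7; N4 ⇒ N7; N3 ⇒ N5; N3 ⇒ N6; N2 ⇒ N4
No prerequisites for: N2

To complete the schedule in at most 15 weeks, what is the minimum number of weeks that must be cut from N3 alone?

Current finish: 19 weeks; target: 15.
N3 is on every critical path, so each week cut from N3 cuts the finish by one (this holds down to a finish of 15).
Need 19 − 15 = 4 weeks off N3 → N3 becomes 6 weeks, finish becomes 15.

4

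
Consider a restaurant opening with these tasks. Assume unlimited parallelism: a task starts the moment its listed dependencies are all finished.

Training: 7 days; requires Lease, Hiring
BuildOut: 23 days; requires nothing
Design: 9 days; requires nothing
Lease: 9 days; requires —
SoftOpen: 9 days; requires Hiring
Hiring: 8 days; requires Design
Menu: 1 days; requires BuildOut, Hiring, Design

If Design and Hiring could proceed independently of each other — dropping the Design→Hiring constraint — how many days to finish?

24

Before: longest chain Design→Hiring→SoftOpen = 9+8+9 = 26, finish 26.
Without Design→Hiring, Hiring's earliest start moves from 9 to 0.
The longest chain is now BuildOut→Menu = 23+1 = 24, so the project takes 24 days.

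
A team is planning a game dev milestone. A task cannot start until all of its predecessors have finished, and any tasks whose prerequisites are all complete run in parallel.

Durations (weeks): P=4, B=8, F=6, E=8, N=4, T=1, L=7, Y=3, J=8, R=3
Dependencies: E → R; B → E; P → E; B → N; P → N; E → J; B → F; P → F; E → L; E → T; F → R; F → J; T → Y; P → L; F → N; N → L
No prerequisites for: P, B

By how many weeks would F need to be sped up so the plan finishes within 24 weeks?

Current finish: 25 weeks; target: 24.
F is on every critical path, so each week cut from F cuts the finish by one (this holds down to a finish of 24).
Need 25 − 24 = 1 week off F → F becomes 5 weeks, finish becomes 24.

1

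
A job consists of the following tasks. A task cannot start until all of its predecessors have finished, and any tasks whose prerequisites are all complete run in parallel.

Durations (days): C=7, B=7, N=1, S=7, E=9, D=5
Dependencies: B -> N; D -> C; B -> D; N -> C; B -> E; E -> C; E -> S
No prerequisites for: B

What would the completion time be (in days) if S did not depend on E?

23

Before: longest chain B→E→C = 7+9+7 = 23, finish 23.
Without E→S, S's earliest start moves from 16 to 0.
After: B→E→C = 7+9+7 = 23 → 23 days.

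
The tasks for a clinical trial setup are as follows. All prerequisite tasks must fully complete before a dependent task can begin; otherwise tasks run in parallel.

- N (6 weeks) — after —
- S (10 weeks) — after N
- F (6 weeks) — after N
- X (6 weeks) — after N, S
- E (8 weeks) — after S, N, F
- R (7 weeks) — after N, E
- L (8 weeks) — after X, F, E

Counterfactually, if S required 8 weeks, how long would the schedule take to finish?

30

Critical path before the change: N→S→E→L = 6+10+8+8 = 32 giving 32 weeks.
S lies on that path, so at 8 weeks the path becomes 30 weeks.
No other chain overtakes it, so the finish is 30 weeks.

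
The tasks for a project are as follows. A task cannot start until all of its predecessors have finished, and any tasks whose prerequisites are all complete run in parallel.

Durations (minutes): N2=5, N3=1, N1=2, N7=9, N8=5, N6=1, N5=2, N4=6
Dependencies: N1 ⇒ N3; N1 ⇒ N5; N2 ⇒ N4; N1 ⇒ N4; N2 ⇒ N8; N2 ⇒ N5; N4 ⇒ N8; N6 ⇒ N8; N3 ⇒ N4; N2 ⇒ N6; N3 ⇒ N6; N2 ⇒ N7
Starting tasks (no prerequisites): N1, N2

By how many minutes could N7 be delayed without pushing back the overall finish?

N2→N4→N8 = 5+6+5 = 16 sets the makespan at 16 minutes.
N7 finishes as early as 14 and must finish by 16.
Slack of N7 = 7 − 5 = 2 minutes.

2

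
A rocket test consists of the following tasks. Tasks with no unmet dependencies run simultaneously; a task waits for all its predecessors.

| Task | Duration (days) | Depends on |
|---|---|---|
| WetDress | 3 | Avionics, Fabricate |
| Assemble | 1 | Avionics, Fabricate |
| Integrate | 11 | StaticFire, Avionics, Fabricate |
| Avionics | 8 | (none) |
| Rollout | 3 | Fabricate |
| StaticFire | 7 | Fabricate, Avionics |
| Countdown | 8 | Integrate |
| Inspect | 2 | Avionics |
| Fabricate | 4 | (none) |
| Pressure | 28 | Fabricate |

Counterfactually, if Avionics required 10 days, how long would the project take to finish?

Baseline: Avionics→StaticFire→Integrate→Countdown = 8+7+11+8 = 34 → 34 days.
Since Avionics is critical, the +2 change carries straight to that chain (now 36 days).
That remains the longest chain; total 36 days.

36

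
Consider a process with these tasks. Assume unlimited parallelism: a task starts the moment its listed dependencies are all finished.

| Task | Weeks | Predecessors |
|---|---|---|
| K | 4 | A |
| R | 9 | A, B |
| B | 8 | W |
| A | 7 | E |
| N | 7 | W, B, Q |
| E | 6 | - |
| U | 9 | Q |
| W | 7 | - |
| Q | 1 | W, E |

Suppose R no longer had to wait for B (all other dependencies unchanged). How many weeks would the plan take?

22

Original critical path: W→B→R = 7+8+9 = 24 ⇒ 24 weeks.
Without B→R, R's earliest start moves from 15 to 13.
After: W→B→N = 7+8+7 = 22 → 22 weeks.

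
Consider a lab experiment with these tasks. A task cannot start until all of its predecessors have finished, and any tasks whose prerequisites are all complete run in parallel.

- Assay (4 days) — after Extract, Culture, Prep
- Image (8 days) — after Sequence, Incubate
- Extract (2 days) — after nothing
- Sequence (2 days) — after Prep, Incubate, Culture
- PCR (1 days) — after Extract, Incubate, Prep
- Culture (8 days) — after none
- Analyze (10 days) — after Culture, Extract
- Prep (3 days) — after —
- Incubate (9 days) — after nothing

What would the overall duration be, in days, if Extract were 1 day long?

19

Baseline: Incubate→Sequence→Image = 9+2+8 = 19 → 19 days.
The longest path through Extract is only 12 days, so Extract has float 7.
The critical path is still Incubate→Sequence→Image; finish is now 19 days.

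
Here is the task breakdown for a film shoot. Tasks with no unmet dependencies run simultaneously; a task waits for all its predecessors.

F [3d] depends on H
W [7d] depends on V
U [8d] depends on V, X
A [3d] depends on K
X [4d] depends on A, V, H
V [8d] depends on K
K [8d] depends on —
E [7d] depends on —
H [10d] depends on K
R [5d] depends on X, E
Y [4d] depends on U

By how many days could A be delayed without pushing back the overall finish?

7

Critical path: K→H→X→U→Y = 8+10+4+8+4 = 34, so the finish is 34 days.
A finishes as early as 11 and must finish by 18.
So A can slip 18 − 11 = 7 days.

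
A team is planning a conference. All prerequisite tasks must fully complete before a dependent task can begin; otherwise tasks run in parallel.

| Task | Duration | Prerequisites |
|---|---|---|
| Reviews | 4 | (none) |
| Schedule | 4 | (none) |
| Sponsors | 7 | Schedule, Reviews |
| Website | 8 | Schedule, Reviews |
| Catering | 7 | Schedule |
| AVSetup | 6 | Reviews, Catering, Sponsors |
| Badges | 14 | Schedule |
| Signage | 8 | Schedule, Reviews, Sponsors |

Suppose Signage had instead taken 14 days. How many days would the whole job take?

Critical path before the change: Reviews→Sponsors→Signage = 4+7+8 = 19 giving 19 days.
Signage lies on that path, so at 14 days the path becomes 25 days.
That remains the longest chain; total 25 days.

25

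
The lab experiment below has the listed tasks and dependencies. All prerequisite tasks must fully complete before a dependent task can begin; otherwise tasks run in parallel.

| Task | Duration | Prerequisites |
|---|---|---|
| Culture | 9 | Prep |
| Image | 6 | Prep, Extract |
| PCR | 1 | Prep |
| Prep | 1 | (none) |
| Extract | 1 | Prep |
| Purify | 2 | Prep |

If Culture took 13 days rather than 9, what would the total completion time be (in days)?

14

Critical path before the change: Prep→Culture = 1+9 = 10 giving 10 days.
Culture lies on that path, so at 13 days the path becomes 14 days.
That remains the longest chain; total 14 days.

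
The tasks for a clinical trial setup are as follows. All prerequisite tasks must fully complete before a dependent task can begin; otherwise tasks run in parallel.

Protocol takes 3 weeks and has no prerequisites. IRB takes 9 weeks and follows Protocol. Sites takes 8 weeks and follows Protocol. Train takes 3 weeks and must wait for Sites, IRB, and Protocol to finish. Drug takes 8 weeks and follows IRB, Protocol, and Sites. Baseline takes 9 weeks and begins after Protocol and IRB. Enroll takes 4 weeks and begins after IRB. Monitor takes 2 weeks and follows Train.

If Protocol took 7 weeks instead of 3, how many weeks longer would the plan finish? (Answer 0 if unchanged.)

Baseline: Protocol→IRB→Baseline = 3+9+9 = 21 → 21 weeks.
Protocol is on the critical path; changing it to 7 makes that path 25 weeks.
No other chain overtakes it, so the finish is 25 weeks.
Change in finish: 25 − 21 = +4 weeks.

4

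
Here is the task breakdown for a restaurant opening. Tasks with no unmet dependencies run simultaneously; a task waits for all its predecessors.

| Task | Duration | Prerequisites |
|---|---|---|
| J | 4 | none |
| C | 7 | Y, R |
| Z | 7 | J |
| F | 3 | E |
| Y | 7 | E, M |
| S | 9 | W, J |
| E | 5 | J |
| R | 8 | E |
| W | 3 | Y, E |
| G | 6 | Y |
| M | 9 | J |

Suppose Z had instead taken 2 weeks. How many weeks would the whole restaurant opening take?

32

Critical path before the change: J→M→Y→W→S = 4+9+7+3+9 = 32 giving 32 weeks.
The longest path through Z is only 11 weeks, so Z has float 21.
The critical path is still J→M→Y→W→S; finish is now 32 weeks.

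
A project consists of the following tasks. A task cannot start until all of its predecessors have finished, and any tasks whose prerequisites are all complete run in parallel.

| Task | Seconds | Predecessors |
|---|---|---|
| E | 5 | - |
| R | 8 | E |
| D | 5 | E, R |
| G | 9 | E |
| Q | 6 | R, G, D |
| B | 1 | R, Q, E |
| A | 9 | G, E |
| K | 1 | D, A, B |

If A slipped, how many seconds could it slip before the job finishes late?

2

Critical path: E→R→D→Q→B→K = 5+8+5+6+1+1 = 26, so the finish is 26 seconds.
The longest chain containing A totals 24 seconds.
So A can slip 25 − 23 = 2 seconds.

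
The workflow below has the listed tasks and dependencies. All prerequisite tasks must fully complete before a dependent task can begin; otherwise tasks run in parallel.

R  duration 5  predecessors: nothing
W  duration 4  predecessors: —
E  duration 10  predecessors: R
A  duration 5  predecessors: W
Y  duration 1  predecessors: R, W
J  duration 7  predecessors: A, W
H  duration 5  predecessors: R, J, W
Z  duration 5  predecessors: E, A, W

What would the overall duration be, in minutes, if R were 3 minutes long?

Actual critical path: W→A→J→H = 4+5+7+5 = 21 ⇒ 21 minutes.
R has 1 minute of float (longest path through it is 20).
No other chain overtakes it, so the finish is 21 minutes.

21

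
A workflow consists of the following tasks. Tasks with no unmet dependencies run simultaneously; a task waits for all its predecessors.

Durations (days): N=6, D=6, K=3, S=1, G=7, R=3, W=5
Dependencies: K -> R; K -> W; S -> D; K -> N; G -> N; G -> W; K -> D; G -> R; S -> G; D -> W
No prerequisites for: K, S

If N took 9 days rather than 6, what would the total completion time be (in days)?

17

The binding path is S→G→N = 1+7+6 = 14; finish at 14 days.
Since N is critical, the +3 change carries straight to that chain (now 17 days).
No other chain overtakes it, so the finish is 17 days.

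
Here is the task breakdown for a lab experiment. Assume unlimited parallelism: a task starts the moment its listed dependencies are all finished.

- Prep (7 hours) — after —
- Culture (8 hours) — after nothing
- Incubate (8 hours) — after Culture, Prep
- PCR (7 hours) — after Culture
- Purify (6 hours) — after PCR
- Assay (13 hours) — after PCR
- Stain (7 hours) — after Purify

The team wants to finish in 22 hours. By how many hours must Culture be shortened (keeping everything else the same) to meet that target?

Current finish: 28 hours; target: 22.
Culture is on every critical path, so each hour cut from Culture cuts the finish by one (this holds down to a finish of 21).
Need 28 − 22 = 6 hours off Culture → Culture becomes 2 hours, finish becomes 22.

6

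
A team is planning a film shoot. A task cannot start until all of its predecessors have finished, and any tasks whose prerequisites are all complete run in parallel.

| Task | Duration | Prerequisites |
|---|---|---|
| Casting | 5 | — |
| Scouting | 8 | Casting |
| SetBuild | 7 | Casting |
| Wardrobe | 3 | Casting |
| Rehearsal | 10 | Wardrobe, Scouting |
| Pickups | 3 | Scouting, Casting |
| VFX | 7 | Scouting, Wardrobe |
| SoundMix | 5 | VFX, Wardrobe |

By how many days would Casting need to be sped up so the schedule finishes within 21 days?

4

Current finish: 25 days; target: 21.
Casting is on every critical path, so each day cut from Casting cuts the finish by one (this holds down to a finish of 21).
Need 25 − 21 = 4 days off Casting → Casting becomes 1 day, finish becomes 21.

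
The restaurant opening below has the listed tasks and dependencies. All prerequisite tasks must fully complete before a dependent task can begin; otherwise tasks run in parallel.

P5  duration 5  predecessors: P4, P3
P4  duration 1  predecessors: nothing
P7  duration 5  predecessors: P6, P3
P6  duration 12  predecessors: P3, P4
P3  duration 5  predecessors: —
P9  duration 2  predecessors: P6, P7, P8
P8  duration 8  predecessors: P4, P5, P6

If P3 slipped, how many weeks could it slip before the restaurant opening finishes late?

0

P3→P6→P8→P9 = 5+12+8+2 = 27 sets the makespan at 27 weeks.
P3 finishes as early as 5 and must finish by 5.
So P3 can slip 5 − 5 = 0 weeks.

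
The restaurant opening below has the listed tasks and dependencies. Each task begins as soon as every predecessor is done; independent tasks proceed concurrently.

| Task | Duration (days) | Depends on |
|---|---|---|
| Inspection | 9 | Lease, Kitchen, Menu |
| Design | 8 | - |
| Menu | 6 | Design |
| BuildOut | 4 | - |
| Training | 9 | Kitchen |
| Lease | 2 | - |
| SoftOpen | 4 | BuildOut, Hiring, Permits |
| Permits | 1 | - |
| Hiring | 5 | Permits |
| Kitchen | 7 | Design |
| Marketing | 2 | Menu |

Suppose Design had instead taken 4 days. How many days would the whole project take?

The binding path is Design→Kitchen→Training = 8+7+9 = 24; finish at 24 days.
Design lies on that path, so at 4 days the path becomes 20 days.
No other chain overtakes it, so the finish is 20 days.

20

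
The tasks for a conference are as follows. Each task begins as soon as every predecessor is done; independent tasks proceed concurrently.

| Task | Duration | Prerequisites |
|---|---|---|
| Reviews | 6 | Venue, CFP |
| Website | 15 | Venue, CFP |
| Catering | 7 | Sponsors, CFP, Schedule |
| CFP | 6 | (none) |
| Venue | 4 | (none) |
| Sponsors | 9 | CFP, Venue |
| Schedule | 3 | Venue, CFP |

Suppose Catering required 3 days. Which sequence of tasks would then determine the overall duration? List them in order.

CFP, Website

As given, the longest chain is CFP→Sponsors→Catering = 6+9+7 = 22, so the finish is 22 days.
Catering lies on that path, so at 3 days the path becomes 18 days.
The binding chain switches to CFP→Website = 6+15 = 21; finish 21 days.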